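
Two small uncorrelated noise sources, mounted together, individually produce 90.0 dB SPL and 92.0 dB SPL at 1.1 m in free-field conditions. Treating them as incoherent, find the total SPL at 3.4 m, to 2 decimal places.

Combined at 1.1 m: 10·log₁₀(10^(90.0/10)+10^(92.0/10)) = 94.124 dB SPL.
Then apply −20·log₁₀(3.4/1.1) = -9.802 dB → 84.32 dB SPL.

84.32 dB SPL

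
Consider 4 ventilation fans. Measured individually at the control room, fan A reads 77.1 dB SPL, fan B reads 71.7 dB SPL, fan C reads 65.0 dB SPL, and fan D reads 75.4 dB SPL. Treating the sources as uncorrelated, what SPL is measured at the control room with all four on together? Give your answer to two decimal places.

80.17 dB SPL

Incoherent sources sum as intensities:
L_total = 10·log₁₀(10^(77.1/10) + 10^(71.7/10) + 10^(65.0/10) + 10^(75.4/10)) = 10·log₁₀(103900000) = 80.17 dB SPL.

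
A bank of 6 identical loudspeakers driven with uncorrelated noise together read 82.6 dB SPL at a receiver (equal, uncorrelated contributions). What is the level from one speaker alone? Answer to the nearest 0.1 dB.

6 equal incoherent sources add 10·log₁₀(6) = 7.78 dB over one source.
L_one = 82.6 − 7.78 = 74.8 dB SPL.

74.8 dB SPL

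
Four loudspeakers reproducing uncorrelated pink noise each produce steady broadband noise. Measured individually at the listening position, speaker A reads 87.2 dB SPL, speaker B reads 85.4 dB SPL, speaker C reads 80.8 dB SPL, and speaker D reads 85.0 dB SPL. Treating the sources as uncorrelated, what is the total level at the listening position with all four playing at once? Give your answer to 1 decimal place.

Add the sources as powers (linear), then convert back to dB:
L_total = 10·log₁₀(10^(87.2/10) + 10^(85.4/10) + 10^(80.8/10) + 10^(85.0/10)) = 10·log₁₀(1308000000) = 91.2 dB SPL.

91.2 dB SPL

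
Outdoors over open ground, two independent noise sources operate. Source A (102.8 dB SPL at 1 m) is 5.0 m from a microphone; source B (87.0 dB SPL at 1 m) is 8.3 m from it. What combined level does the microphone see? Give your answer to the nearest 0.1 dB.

At the listener: L_A = 102.8 − 20·log₁₀(5.0) = 88.82 dB; L_B = 87.0 − 20·log₁₀(8.3) = 68.62 dB.
Combined: 10·log₁₀(10^(88.82/10)+10^(68.62/10)) = 88.9 dB SPL.

88.9 dB SPL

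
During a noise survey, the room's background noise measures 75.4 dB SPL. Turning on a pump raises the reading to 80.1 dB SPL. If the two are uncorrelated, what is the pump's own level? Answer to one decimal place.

Remove the background by subtracting linear intensities:
L_src = 10·log₁₀(10^(80.1/10) − 10^(75.4/10)) = 10·log₁₀(67660000) = 78.3 dB SPL.

78.3 dB SPL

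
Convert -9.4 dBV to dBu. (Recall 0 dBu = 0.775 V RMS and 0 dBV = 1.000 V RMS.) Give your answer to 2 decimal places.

The offset between the scales is 20·log₁₀(0.775/1.000) = −2.214 dB.
So dBu = -9.4 + 2.214 = -7.19 dBu.

-7.19 dBu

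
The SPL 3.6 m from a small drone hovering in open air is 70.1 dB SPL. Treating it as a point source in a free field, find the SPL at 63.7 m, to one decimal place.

45.1 dB SPL

Inverse-square spreading gives ΔL = −20·log₁₀(d₂/d₁).
ΔL = −20·log₁₀(63.7/3.6) = -24.96 dB, so L₂ = 70.1 + (-24.96) = 45.1 dB SPL.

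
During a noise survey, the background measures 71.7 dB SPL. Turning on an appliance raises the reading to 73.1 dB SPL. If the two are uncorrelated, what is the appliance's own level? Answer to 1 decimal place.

Remove the background by subtracting linear intensities:
L_src = 10·log₁₀(10^(73.1/10) − 10^(71.7/10)) = 10·log₁₀(5626000) = 67.5 dB SPL.

67.5 dB SPL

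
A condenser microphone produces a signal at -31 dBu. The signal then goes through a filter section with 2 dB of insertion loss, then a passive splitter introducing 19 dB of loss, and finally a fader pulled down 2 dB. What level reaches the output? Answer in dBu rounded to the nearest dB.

Gain stages sum in dB:
-31 − 2 − 19 − 2 = -54 dBu.

-54 dBu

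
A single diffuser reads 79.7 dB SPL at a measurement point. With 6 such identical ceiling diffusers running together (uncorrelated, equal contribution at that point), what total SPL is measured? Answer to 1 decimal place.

87.5 dB SPL

6 equal incoherent sources raise the level by 10·log₁₀(6) = 7.78 dB.
L_total = 79.7 + 7.78 = 87.5 dB SPL.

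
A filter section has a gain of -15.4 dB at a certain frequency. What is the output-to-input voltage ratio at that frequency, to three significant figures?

0.170

Voltage ratio = 10^(dB/20).
10^(-15.4/20) = 10^(-0.7700) = 0.170.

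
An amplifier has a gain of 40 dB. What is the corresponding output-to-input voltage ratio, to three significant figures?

100

Voltage ratio = 10^(dB/20).
10^(40/20) = 10^(2.000) = 100.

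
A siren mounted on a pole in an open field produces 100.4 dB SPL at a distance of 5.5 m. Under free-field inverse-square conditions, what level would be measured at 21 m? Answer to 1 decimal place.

For a point source in a free field, ΔL = −20·log₁₀(d₂/d₁).
ΔL = −20·log₁₀(21/5.5) = -11.64 dB, so L₂ = 100.4 + (-11.64) = 88.8 dB SPL.

88.8 dB SPL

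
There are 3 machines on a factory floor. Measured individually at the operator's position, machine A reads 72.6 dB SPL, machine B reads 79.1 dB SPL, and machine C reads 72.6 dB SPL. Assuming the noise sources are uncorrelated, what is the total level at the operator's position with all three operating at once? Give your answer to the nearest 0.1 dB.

80.7 dB SPL

Add the sources as powers (linear), then convert back to dB:
L_total = 10·log₁₀(10^(72.6/10) + 10^(79.1/10) + 10^(72.6/10)) = 10·log₁₀(117700000) = 80.7 dB SPL.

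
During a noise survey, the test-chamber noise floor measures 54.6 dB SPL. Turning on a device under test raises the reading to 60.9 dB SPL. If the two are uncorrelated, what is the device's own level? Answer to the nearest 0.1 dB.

Background correction is a power subtraction:
L_src = 10·log₁₀(10^(60.9/10) − 10^(54.6/10)) = 10·log₁₀(941900) = 59.7 dB SPL.

59.7 dB SPL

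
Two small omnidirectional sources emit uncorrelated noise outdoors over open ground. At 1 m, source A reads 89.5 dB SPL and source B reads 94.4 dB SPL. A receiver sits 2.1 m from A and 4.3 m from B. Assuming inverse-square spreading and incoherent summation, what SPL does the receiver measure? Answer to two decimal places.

85.45 dB SPL

At the listener: L_A = 89.5 − 20·log₁₀(2.1) = 83.056 dB; L_B = 94.4 − 20·log₁₀(4.3) = 81.731 dB.
Combined: 10·log₁₀(10^(83.056/10)+10^(81.731/10)) = 85.45 dB SPL.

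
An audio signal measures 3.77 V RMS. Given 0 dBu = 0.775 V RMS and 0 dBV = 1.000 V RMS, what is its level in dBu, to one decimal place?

+13.7 dBu

dBu = 20·log₁₀(V / 0.775 V).
20·log₁₀(3.77/0.775) = +13.7 dBu.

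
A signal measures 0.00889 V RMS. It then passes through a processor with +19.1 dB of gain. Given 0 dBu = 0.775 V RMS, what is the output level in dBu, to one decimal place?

Input level: 20·log₁₀(0.00889/0.775) = -38.81 dBu.
Output: -38.81 + 19.1 = -19.7 dBu.

-19.7 dBu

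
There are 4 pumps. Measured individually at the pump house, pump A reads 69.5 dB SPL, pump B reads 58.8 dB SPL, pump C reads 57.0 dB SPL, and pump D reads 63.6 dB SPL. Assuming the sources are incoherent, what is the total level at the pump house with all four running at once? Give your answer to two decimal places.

Incoherent sources sum as intensities:
L_total = 10·log₁₀(10^(69.5/10) + 10^(58.8/10) + 10^(57.0/10) + 10^(63.6/10)) = 10·log₁₀(12460000) = 70.96 dB SPL.

70.96 dB SPL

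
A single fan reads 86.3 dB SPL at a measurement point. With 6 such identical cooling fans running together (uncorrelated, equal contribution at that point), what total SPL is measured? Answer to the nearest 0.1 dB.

94.1 dB SPL

6 equal incoherent sources raise the level by 10·log₁₀(6) = 7.78 dB.
L_total = 86.3 + 7.78 = 94.1 dB SPL.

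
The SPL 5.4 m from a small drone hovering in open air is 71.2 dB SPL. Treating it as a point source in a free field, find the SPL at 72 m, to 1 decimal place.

48.7 dB SPL

For a point source in a free field, ΔL = −20·log₁₀(d₂/d₁).
ΔL = −20·log₁₀(72/5.4) = -22.50 dB, so L₂ = 71.2 + (-22.50) = 48.7 dB SPL.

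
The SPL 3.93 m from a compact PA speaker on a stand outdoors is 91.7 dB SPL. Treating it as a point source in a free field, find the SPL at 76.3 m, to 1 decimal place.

65.9 dB SPL

Free-field point source: level drops by 20·log₁₀ of the distance ratio.
ΔL = −20·log₁₀(76.3/3.93) = -25.76 dB, so L₂ = 91.7 + (-25.76) = 65.9 dB SPL.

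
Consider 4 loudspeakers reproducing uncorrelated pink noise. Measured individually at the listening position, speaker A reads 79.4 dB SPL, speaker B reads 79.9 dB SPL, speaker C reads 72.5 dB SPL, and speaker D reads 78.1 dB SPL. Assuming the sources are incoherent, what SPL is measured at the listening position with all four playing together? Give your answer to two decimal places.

Add the sources as powers (linear), then convert back to dB:
L_total = 10·log₁₀(10^(79.4/10) + 10^(79.9/10) + 10^(72.5/10) + 10^(78.1/10)) = 10·log₁₀(267200000) = 84.27 dB SPL.

84.27 dB SPL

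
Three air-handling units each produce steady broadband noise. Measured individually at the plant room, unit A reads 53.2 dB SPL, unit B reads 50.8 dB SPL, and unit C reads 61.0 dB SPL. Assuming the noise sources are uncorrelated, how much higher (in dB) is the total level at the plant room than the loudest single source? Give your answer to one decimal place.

1.0 dB

Add the sources as powers (linear), then convert back to dB:
L_total = 10·log₁₀(10^(53.2/10) + 10^(50.8/10) + 10^(61.0/10)) = 62.01 dB SPL.
Excess over the loudest (61.0 dB): 62.01 − 61.0 = 1.0 dB.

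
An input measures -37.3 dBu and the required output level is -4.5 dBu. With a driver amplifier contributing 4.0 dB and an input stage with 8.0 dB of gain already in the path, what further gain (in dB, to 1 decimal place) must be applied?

20.8 dB

The required make-up gain is the shortfall in the dB sum.
G = -4.5 − (-37.3) − 4.0 − 8.0 = 20.8 dB.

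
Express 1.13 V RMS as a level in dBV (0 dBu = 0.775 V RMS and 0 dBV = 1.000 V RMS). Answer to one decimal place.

+1.1 dBV

dBV = 20·log₁₀(V / 1.000 V).
20·log₁₀(1.13/1.000) = +1.1 dBV.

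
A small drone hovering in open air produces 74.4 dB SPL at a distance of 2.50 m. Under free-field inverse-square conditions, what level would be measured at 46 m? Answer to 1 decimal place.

Inverse-square spreading gives ΔL = −20·log₁₀(d₂/d₁).
ΔL = −20·log₁₀(46/2.50) = -25.30 dB, so L₂ = 74.4 + (-25.30) = 49.1 dB SPL.

49.1 dB SPL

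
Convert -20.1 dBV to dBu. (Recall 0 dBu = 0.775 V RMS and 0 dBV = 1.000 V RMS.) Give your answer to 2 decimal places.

The offset between the scales is 20·log₁₀(0.775/1.000) = −2.214 dB.
So dBu = -20.1 + 2.214 = -17.89 dBu.

-17.89 dBu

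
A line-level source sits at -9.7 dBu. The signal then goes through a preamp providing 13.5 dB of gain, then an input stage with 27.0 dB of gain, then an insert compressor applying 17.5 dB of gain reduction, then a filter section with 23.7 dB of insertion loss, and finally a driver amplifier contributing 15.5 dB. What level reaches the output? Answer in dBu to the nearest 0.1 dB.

+5.1 dBu

Cascaded gains and losses add directly in dB.
-9.7 + 13.5 + 27.0 − 17.5 − 23.7 + 15.5 = +5.1 dBu.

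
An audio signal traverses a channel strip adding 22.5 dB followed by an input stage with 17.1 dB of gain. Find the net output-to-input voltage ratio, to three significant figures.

95.5

Net gain = 22.5 + 17.1 = 39.6 dB.
Voltage ratio = 10^(39.6/20) = 95.5.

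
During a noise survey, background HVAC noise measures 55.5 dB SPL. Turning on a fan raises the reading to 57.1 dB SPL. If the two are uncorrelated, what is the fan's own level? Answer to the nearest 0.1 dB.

Remove the background by subtracting linear intensities:
L_src = 10·log₁₀(10^(57.1/10) − 10^(55.5/10)) = 10·log₁₀(158000) = 52.0 dB SPL.

52.0 dB SPL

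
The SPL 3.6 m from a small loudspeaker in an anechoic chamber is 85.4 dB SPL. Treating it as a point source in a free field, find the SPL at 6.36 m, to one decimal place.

80.5 dB SPL

Inverse-square spreading gives ΔL = −20·log₁₀(d₂/d₁).
ΔL = −20·log₁₀(6.36/3.6) = -4.94 dB, so L₂ = 85.4 + (-4.94) = 80.5 dB SPL.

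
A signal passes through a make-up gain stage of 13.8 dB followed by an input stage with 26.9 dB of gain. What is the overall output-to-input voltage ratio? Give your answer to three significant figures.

108

Net gain = 13.8 + 26.9 = 40.7 dB.
Voltage ratio = 10^(40.7/20) = 108.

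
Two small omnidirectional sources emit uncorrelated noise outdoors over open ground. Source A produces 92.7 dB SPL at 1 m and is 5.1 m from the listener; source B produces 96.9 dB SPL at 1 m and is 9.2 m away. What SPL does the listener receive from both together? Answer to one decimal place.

At the listener: L_A = 92.7 − 20·log₁₀(5.1) = 78.55 dB; L_B = 96.9 − 20·log₁₀(9.2) = 77.62 dB.
Combined: 10·log₁₀(10^(78.55/10)+10^(77.62/10)) = 81.1 dB SPL.

81.1 dB SPL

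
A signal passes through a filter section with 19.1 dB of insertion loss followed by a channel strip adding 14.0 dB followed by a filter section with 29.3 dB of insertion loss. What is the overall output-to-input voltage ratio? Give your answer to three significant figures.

Net gain = (−19.1) + 14.0 + (−29.3) = -34.4 dB.
Voltage ratio = 10^(-34.4/20) = 0.0191.

0.0191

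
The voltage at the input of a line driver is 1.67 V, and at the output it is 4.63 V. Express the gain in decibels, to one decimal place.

8.9 dB

Voltage is an amplitude quantity, so gain = 20·log₁₀(V_out/V_in).
20·log₁₀(4.63/1.67) = 20·log₁₀(2.772) = 8.9 dB.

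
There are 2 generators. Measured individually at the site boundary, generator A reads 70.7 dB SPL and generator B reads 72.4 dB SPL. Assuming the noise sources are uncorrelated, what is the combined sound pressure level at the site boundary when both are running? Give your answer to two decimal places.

Incoherent sources sum as intensities:
L_total = 10·log₁₀(10^(70.7/10) + 10^(72.4/10)) = 10·log₁₀(29130000) = 74.64 dB SPL.

74.64 dB SPL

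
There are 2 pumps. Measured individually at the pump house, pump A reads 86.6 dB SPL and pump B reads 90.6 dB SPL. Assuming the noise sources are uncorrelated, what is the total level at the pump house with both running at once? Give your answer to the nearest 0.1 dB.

92.1 dB SPL

Uncorrelated sources add in intensity (power), not in dB.
L_total = 10·log₁₀(10^(86.6/10) + 10^(90.6/10)) = 10·log₁₀(1605000000) = 92.1 dB SPL.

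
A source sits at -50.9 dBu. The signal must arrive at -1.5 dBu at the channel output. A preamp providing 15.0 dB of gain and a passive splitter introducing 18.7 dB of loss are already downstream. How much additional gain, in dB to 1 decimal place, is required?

53.1 dB

The required make-up gain is the shortfall in the dB sum.
G = -1.5 − (-50.9) − 15.0 + 18.7 = 53.1 dB.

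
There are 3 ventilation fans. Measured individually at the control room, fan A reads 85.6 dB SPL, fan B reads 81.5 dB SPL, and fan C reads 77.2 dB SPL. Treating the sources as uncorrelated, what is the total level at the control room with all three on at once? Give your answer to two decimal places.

87.46 dB SPL

Incoherent sources sum as intensities:
L_total = 10·log₁₀(10^(85.6/10) + 10^(81.5/10) + 10^(77.2/10)) = 10·log₁₀(556800000) = 87.46 dB SPL.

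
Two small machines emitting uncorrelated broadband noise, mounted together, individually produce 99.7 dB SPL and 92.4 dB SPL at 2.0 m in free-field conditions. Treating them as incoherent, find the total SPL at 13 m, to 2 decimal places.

84.18 dB SPL

Combined at 2.0 m: 10·log₁₀(10^(99.7/10)+10^(92.4/10)) = 100.442 dB SPL.
Then apply −20·log₁₀(13/2.0) = -16.258 dB → 84.18 dB SPL.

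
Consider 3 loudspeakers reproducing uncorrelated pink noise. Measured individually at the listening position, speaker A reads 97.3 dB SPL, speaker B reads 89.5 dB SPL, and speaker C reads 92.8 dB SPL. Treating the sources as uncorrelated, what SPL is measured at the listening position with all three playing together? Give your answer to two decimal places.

99.12 dB SPL

Add the sources as powers (linear), then convert back to dB:
L_total = 10·log₁₀(10^(97.3/10) + 10^(89.5/10) + 10^(92.8/10)) = 10·log₁₀(8167000000) = 99.12 dB SPL.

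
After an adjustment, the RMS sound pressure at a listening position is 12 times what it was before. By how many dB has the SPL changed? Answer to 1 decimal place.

Sound pressure is an amplitude quantity: ΔL = 20·log₁₀(p₂/p₁).
20·log₁₀(12) = 21.6 dB.

21.6 dB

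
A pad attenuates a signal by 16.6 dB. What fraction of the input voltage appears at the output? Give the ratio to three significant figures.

0.148

Voltage ratio = 10^(dB/20).
10^(-16.6/20) = 10^(-0.8300) = 0.148.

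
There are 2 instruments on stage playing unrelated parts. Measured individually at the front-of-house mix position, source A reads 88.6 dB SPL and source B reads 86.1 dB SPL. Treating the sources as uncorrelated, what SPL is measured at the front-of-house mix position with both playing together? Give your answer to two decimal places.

90.54 dB SPL

Incoherent sources sum as intensities:
L_total = 10·log₁₀(10^(88.6/10) + 10^(86.1/10)) = 10·log₁₀(1132000000) = 90.54 dB SPL.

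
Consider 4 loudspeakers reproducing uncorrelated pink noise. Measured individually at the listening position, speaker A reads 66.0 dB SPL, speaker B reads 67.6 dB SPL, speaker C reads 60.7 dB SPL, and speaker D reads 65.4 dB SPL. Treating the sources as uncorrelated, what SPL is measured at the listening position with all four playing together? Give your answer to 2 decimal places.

71.58 dB SPL

Uncorrelated sources add in intensity (power), not in dB.
L_total = 10·log₁₀(10^(66.0/10) + 10^(67.6/10) + 10^(60.7/10) + 10^(65.4/10)) = 10·log₁₀(14380000) = 71.58 dB SPL.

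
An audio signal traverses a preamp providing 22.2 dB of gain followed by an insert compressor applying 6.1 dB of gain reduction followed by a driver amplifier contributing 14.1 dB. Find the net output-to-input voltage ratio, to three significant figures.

32.4

Net gain = 22.2 + (−6.1) + 14.1 = 30.2 dB.
Voltage ratio = 10^(30.2/20) = 32.4.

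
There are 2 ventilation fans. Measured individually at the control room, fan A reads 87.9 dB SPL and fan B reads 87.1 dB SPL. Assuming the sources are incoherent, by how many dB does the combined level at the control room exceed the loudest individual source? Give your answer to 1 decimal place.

2.6 dB

Uncorrelated sources add in intensity (power), not in dB.
L_total = 10·log₁₀(10^(87.9/10) + 10^(87.1/10)) = 90.53 dB SPL.
Excess over the loudest (87.9 dB): 90.53 − 87.9 = 2.6 dB.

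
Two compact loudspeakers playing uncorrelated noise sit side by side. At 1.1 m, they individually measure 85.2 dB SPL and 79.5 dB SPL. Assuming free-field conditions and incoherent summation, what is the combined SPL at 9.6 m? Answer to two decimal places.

67.42 dB SPL

Combined at 1.1 m: 10·log₁₀(10^(85.2/10)+10^(79.5/10)) = 86.235 dB SPL.
Then apply −20·log₁₀(9.6/1.1) = -18.818 dB → 67.42 dB SPL.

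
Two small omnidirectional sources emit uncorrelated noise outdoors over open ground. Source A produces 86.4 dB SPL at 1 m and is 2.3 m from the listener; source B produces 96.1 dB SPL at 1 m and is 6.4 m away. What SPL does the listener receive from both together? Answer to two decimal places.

At the listener: L_A = 86.4 − 20·log₁₀(2.3) = 79.165 dB; L_B = 96.1 − 20·log₁₀(6.4) = 79.976 dB.
Combined: 10·log₁₀(10^(79.165/10)+10^(79.976/10)) = 82.60 dB SPL.

82.60 dB SPL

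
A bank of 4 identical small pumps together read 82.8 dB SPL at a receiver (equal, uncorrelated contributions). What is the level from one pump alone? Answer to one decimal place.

4 equal incoherent sources add 10·log₁₀(4) = 6.02 dB over one source.
L_one = 82.8 − 6.02 = 76.8 dB SPL.

76.8 dB SPL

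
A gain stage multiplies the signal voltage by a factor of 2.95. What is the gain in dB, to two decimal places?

9.40 dB

Voltage is an amplitude quantity, so gain = 20·log₁₀(V_out/V_in).
20·log₁₀(2.95) = 9.40 dB.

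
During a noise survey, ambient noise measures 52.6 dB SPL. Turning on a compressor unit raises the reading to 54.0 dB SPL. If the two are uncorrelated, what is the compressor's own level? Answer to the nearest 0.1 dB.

Remove the background by subtracting linear intensities:
L_src = 10·log₁₀(10^(54.0/10) − 10^(52.6/10)) = 10·log₁₀(69220) = 48.4 dB SPL.

48.4 dB SPL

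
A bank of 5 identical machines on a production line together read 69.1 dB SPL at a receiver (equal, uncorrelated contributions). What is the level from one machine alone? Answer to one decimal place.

5 equal incoherent sources add 10·log₁₀(5) = 6.99 dB over one source.
L_one = 69.1 − 6.99 = 62.1 dB SPL.

62.1 dB SPL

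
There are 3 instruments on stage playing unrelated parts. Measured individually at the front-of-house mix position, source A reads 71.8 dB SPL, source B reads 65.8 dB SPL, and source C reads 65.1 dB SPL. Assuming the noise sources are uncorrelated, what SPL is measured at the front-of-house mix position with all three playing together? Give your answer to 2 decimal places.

73.46 dB SPL

Incoherent sources sum as intensities:
L_total = 10·log₁₀(10^(71.8/10) + 10^(65.8/10) + 10^(65.1/10)) = 10·log₁₀(22170000) = 73.46 dB SPL.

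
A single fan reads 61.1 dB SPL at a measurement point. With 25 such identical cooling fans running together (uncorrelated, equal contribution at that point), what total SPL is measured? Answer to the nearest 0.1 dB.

25 equal incoherent sources raise the level by 10·log₁₀(25) = 13.98 dB.
L_total = 61.1 + 13.98 = 75.1 dB SPL.

75.1 dB SPL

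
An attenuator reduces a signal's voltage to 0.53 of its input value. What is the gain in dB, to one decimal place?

Voltage is an amplitude quantity, so gain = 20·log₁₀(V_out/V_in).
20·log₁₀(0.53) = -5.5 dB.

-5.5 dB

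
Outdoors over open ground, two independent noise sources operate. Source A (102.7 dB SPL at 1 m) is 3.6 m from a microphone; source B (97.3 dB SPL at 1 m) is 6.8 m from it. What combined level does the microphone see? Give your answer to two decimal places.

At the listener: L_A = 102.7 − 20·log₁₀(3.6) = 91.574 dB; L_B = 97.3 − 20·log₁₀(6.8) = 80.650 dB.
Combined: 10·log₁₀(10^(91.574/10)+10^(80.650/10)) = 91.91 dB SPL.

91.91 dB SPL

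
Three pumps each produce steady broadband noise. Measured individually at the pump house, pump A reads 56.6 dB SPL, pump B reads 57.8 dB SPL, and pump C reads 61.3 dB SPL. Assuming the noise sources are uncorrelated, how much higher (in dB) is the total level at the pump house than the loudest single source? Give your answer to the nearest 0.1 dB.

Uncorrelated sources add in intensity (power), not in dB.
L_total = 10·log₁₀(10^(56.6/10) + 10^(57.8/10) + 10^(61.3/10)) = 63.82 dB SPL.
Excess over the loudest (61.3 dB): 63.82 − 61.3 = 2.5 dB.

2.5 dB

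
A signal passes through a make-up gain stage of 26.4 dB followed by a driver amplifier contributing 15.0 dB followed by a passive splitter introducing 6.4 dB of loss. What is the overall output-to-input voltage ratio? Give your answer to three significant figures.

56.2

Net gain = 26.4 + 15.0 + (−6.4) = 35.0 dB.
Voltage ratio = 10^(35.0/20) = 56.2.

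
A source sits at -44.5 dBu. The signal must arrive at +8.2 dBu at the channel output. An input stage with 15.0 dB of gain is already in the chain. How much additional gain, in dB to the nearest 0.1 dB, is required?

37.7 dB

The required make-up gain is the shortfall in the dB sum.
G = +8.2 − (-44.5) − 15.0 = 37.7 dB.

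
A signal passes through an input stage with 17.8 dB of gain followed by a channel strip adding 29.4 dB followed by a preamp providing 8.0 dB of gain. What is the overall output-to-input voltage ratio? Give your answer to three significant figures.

575

Net gain = 17.8 + 29.4 + 8.0 = 55.2 dB.
Voltage ratio = 10^(55.2/20) = 575.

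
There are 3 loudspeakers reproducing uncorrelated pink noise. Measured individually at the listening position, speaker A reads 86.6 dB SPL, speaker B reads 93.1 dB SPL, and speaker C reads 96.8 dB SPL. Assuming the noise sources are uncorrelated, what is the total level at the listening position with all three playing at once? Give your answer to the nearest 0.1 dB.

98.6 dB SPL

Add the sources as powers (linear), then convert back to dB:
L_total = 10·log₁₀(10^(86.6/10) + 10^(93.1/10) + 10^(96.8/10)) = 10·log₁₀(7285000000) = 98.6 dB SPL.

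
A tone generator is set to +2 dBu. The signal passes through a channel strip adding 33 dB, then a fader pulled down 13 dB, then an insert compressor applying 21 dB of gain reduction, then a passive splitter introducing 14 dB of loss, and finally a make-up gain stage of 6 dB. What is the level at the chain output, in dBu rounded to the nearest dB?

Gain stages sum in dB:
+2 + 33 − 13 − 21 − 14 + 6 = -7 dBu.

-7 dBu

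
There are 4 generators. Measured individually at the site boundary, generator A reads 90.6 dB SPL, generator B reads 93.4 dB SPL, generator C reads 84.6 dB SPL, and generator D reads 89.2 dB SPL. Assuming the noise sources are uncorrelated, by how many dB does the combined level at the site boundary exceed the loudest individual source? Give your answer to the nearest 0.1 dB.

Incoherent sources sum as intensities:
L_total = 10·log₁₀(10^(90.6/10) + 10^(93.4/10) + 10^(84.6/10) + 10^(89.2/10)) = 96.49 dB SPL.
Excess over the loudest (93.4 dB): 96.49 − 93.4 = 3.1 dB.

3.1 dB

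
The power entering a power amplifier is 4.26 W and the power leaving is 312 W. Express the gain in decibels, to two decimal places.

18.65 dB

For a power ratio, dB = 10·log₁₀(P₂/P₁).
10·log₁₀(312/4.26) = 10·log₁₀(73.24) = 18.65 dB.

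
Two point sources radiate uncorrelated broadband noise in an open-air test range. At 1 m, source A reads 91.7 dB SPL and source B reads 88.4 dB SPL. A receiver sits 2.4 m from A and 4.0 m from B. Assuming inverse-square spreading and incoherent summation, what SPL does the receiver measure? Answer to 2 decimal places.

84.77 dB SPL

At the listener: L_A = 91.7 − 20·log₁₀(2.4) = 84.096 dB; L_B = 88.4 − 20·log₁₀(4.0) = 76.359 dB.
Combined: 10·log₁₀(10^(84.096/10)+10^(76.359/10)) = 84.77 dB SPL.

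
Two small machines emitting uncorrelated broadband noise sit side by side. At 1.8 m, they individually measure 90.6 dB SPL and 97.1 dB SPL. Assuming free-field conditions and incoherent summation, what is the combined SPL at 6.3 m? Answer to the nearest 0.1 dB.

Combined at 1.8 m: 10·log₁₀(10^(90.6/10)+10^(97.1/10)) = 97.98 dB SPL.
Then apply −20·log₁₀(6.3/1.8) = -10.88 dB → 87.1 dB SPL.

87.1 dB SPL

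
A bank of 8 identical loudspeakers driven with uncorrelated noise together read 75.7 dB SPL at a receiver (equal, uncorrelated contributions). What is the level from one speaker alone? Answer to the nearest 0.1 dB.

66.7 dB SPL

8 equal incoherent sources add 10·log₁₀(8) = 9.03 dB over one source.
L_one = 75.7 − 9.03 = 66.7 dB SPL.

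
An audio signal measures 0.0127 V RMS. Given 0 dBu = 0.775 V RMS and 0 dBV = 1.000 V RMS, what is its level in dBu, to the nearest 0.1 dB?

-35.7 dBu

dBu = 20·log₁₀(V / 0.775 V).
20·log₁₀(0.0127/0.775) = -35.7 dBu.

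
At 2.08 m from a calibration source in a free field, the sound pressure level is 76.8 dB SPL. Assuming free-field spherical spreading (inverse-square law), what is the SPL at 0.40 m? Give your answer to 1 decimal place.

91.1 dB SPL

For a point source in a free field, ΔL = −20·log₁₀(d₂/d₁).
ΔL = −20·log₁₀(0.40/2.08) = 14.32 dB, so L₂ = 76.8 + (14.32) = 91.1 dB SPL.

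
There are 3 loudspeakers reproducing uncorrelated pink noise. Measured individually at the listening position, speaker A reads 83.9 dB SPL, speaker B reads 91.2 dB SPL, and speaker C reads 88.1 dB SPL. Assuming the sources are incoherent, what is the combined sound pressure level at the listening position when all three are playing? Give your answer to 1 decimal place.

93.4 dB SPL

Add the sources as powers (linear), then convert back to dB:
L_total = 10·log₁₀(10^(83.9/10) + 10^(91.2/10) + 10^(88.1/10)) = 10·log₁₀(2209000000) = 93.4 dB SPL.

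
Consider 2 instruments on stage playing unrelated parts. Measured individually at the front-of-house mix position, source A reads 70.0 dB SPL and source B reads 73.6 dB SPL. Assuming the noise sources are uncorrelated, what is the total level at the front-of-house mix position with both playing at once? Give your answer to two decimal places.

Incoherent sources sum as intensities:
L_total = 10·log₁₀(10^(70.0/10) + 10^(73.6/10)) = 10·log₁₀(32910000) = 75.17 dB SPL.

75.17 dB SPL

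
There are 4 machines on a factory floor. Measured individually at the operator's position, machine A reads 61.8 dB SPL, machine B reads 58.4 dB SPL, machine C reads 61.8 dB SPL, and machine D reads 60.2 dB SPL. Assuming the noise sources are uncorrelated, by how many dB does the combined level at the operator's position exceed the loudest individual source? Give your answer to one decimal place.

5.0 dB

Uncorrelated sources add in intensity (power), not in dB.
L_total = 10·log₁₀(10^(61.8/10) + 10^(58.4/10) + 10^(61.8/10) + 10^(60.2/10)) = 66.78 dB SPL.
Excess over the loudest (61.8 dB): 66.78 − 61.8 = 5.0 dB.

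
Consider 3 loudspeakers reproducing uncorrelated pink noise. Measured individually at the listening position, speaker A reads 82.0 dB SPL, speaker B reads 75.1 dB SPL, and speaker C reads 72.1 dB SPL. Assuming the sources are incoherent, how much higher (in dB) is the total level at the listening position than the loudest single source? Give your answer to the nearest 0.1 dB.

1.2 dB

Incoherent sources sum as intensities:
L_total = 10·log₁₀(10^(82.0/10) + 10^(75.1/10) + 10^(72.1/10)) = 83.16 dB SPL.
Excess over the loudest (82.0 dB): 83.16 − 82.0 = 1.2 dB.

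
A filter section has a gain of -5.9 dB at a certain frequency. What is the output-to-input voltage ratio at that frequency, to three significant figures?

Voltage ratio = 10^(dB/20).
10^(-5.9/20) = 10^(-0.2950) = 0.507.

0.507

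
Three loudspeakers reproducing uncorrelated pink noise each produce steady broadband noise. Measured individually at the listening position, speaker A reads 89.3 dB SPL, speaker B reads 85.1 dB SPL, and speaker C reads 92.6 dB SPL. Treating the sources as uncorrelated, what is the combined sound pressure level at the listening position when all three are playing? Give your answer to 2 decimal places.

94.76 dB SPL

Incoherent sources sum as intensities:
L_total = 10·log₁₀(10^(89.3/10) + 10^(85.1/10) + 10^(92.6/10)) = 10·log₁₀(2994000000) = 94.76 dB SPL.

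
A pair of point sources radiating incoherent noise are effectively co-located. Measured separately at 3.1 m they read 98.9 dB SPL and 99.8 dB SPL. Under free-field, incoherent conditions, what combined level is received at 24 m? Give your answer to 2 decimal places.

84.61 dB SPL

Combined at 3.1 m: 10·log₁₀(10^(98.9/10)+10^(99.8/10)) = 102.384 dB SPL.
Then apply −20·log₁₀(24/3.1) = -17.777 dB → 84.61 dB SPL.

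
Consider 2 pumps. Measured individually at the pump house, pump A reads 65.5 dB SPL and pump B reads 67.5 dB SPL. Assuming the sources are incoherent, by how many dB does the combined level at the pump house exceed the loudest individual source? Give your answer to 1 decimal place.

2.1 dB

Add the sources as powers (linear), then convert back to dB:
L_total = 10·log₁₀(10^(65.5/10) + 10^(67.5/10)) = 69.62 dB SPL.
Excess over the loudest (67.5 dB): 69.62 − 67.5 = 2.1 dB.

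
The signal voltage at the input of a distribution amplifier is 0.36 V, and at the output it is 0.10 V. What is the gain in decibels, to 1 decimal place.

-11.1 dB

Voltage ratio → dB uses the 20·log₁₀ form:
20·log₁₀(0.10/0.36) = 20·log₁₀(0.2778) = -11.1 dB.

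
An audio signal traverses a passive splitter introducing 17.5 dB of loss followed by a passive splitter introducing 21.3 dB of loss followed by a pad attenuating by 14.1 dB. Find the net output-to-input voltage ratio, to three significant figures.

Net gain = (−17.5) + (−21.3) + (−14.1) = -52.9 dB.
Voltage ratio = 10^(-52.9/20) = 0.00226.

0.00226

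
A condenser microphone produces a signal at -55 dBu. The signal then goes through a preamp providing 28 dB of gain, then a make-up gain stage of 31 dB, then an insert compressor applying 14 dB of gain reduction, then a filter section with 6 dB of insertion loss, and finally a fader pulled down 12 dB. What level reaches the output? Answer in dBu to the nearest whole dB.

-28 dBu

Cascaded gains and losses add directly in dB.
-55 + 28 + 31 − 14 − 6 − 12 = -28 dBu.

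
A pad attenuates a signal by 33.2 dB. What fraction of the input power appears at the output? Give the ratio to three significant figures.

Power ratio = 10^(dB/10).
10^(-33.2/10) = 10^(-3.320) = 0.000479.

0.000479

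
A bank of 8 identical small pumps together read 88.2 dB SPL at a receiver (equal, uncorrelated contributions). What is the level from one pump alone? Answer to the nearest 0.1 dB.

79.2 dB SPL

8 equal incoherent sources add 10·log₁₀(8) = 9.03 dB over one source.
L_one = 88.2 − 9.03 = 79.2 dB SPL.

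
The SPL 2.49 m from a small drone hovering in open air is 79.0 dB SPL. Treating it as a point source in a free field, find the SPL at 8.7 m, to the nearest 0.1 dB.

Free-field point source: level drops by 20·log₁₀ of the distance ratio.
ΔL = −20·log₁₀(8.7/2.49) = -10.87 dB, so L₂ = 79.0 + (-10.87) = 68.1 dB SPL.

68.1 dB SPL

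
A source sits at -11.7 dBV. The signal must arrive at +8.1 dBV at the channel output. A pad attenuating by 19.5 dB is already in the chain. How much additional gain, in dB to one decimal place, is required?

39.3 dB

The required make-up gain is the shortfall in the dB sum.
G = +8.1 − (-11.7) + 19.5 = 39.3 dB.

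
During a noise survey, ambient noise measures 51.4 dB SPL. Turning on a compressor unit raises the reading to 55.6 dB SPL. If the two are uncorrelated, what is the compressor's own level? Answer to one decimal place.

Background correction is a power subtraction:
L_src = 10·log₁₀(10^(55.6/10) − 10^(51.4/10)) = 10·log₁₀(225000) = 53.5 dB SPL.

53.5 dB SPL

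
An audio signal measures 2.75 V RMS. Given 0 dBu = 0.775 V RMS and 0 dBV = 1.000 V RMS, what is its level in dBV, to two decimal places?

+8.79 dBV

dBV = 20·log₁₀(V / 1.000 V).
20·log₁₀(2.75/1.000) = +8.79 dBV.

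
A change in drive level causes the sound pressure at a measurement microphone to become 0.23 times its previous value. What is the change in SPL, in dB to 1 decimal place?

SPL change from a pressure ratio uses the 20·log₁₀ form:
20·log₁₀(0.23) = -12.8 dB.

-12.8 dB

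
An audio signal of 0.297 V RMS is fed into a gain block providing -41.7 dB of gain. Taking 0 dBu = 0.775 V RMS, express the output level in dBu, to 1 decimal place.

-50.0 dBu

Input level: 20·log₁₀(0.297/0.775) = -8.33 dBu.
Output: -8.33 − 41.7 = -50.0 dBu.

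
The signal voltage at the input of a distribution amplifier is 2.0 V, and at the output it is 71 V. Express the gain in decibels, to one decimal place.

31.0 dB

Voltage is an amplitude quantity, so gain = 20·log₁₀(V_out/V_in).
20·log₁₀(71/2.0) = 20·log₁₀(35.50) = 31.0 dB.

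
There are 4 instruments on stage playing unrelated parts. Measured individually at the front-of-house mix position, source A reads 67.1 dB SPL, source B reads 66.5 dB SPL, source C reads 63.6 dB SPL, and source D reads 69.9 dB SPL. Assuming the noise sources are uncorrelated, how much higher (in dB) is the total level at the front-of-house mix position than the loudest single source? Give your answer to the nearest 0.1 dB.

3.5 dB

Uncorrelated sources add in intensity (power), not in dB.
L_total = 10·log₁₀(10^(67.1/10) + 10^(66.5/10) + 10^(63.6/10) + 10^(69.9/10)) = 73.36 dB SPL.
Excess over the loudest (69.9 dB): 73.36 − 69.9 = 3.5 dB.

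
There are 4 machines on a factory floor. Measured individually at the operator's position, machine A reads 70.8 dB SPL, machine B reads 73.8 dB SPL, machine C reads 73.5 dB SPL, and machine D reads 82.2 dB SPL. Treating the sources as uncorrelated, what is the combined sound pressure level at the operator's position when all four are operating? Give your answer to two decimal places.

Incoherent sources sum as intensities:
L_total = 10·log₁₀(10^(70.8/10) + 10^(73.8/10) + 10^(73.5/10) + 10^(82.2/10)) = 10·log₁₀(224400000) = 83.51 dB SPL.

83.51 dB SPL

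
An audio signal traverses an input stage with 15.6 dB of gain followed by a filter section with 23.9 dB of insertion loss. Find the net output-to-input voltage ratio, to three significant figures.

0.385

Net gain = 15.6 + (−23.9) = -8.3 dB.
Voltage ratio = 10^(-8.3/20) = 0.385.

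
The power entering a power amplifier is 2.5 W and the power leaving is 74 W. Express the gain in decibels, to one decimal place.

For a power ratio, dB = 10·log₁₀(P₂/P₁).
10·log₁₀(74/2.5) = 10·log₁₀(29.60) = 14.7 dB.

14.7 dB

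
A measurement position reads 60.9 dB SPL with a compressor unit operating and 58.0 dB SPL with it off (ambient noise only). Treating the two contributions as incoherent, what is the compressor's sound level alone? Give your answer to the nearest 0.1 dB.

Background correction is a power subtraction:
L_src = 10·log₁₀(10^(60.9/10) − 10^(58.0/10)) = 10·log₁₀(599300) = 57.8 dB SPL.

57.8 dB SPL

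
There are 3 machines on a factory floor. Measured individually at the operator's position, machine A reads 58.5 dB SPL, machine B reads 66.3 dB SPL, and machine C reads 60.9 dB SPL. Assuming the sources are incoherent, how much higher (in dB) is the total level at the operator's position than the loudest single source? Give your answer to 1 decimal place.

Uncorrelated sources add in intensity (power), not in dB.
L_total = 10·log₁₀(10^(58.5/10) + 10^(66.3/10) + 10^(60.9/10)) = 67.93 dB SPL.
Excess over the loudest (66.3 dB): 67.93 − 66.3 = 1.6 dB.

1.6 dB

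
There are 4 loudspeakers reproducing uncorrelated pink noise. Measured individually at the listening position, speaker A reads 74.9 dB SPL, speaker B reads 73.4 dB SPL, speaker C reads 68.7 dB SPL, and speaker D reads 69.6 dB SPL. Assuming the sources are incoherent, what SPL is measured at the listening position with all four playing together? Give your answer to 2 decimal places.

78.41 dB SPL

Uncorrelated sources add in intensity (power), not in dB.
L_total = 10·log₁₀(10^(74.9/10) + 10^(73.4/10) + 10^(68.7/10) + 10^(69.6/10)) = 10·log₁₀(69310000) = 78.41 dB SPL.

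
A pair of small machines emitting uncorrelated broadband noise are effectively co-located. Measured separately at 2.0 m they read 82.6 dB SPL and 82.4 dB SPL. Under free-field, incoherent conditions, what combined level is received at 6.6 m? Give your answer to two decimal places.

75.14 dB SPL

Combined at 2.0 m: 10·log₁₀(10^(82.6/10)+10^(82.4/10)) = 85.511 dB SPL.
Then apply −20·log₁₀(6.6/2.0) = -10.370 dB → 75.14 dB SPL.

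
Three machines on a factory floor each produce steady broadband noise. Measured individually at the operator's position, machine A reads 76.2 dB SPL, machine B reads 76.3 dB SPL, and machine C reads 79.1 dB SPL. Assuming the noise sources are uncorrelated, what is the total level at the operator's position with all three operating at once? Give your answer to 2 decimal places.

Add the sources as powers (linear), then convert back to dB:
L_total = 10·log₁₀(10^(76.2/10) + 10^(76.3/10) + 10^(79.1/10)) = 10·log₁₀(165600000) = 82.19 dB SPL.

82.19 dB SPL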